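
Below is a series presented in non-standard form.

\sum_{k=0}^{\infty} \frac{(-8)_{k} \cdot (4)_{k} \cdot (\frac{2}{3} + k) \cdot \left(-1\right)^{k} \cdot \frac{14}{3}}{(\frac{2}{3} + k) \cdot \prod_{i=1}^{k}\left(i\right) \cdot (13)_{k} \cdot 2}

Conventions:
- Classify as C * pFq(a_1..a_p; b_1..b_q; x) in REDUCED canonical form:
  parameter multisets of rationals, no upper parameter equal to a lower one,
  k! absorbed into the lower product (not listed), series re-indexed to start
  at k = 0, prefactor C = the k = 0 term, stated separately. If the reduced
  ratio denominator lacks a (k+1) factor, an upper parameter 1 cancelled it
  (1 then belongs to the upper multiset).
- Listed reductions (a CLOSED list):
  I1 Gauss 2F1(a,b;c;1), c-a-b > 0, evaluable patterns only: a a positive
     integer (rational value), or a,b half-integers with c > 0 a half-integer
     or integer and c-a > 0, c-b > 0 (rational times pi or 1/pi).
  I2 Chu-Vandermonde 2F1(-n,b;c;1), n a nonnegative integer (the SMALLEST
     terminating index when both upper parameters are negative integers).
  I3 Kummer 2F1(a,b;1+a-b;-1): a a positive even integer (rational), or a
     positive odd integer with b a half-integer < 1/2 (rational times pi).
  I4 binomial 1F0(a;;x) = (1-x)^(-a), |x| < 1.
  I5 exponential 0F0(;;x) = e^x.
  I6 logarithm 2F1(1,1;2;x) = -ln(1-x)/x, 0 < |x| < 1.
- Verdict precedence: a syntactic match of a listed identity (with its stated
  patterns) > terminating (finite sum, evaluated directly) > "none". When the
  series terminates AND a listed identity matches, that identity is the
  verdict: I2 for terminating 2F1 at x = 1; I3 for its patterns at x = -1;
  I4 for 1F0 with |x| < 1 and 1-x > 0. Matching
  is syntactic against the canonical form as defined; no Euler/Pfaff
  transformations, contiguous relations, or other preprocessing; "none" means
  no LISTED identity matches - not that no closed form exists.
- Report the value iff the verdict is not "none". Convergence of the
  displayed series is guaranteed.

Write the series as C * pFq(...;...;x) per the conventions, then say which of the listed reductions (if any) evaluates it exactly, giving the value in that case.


The series (x = -1) is 2F1: upper {-8, 4}, lower {13}, prefactor \frac{7}{3}. Verdict: this is Kummer's theorem (I3) (x = -1; c = 13 equals 1+a-b for upper {-8, 4}: listed pattern). Sum: \frac{77}{3}.

Key observation: x = -1 and the product of the first k integers (C = 7/3, x = -1) is k!.
Term ratio: r(k) = -1 * (k-8) (k+4) / [(k+13) (k+1)] ; factor over Q: parameters, x = -1, and C = \frac{7}{3}.


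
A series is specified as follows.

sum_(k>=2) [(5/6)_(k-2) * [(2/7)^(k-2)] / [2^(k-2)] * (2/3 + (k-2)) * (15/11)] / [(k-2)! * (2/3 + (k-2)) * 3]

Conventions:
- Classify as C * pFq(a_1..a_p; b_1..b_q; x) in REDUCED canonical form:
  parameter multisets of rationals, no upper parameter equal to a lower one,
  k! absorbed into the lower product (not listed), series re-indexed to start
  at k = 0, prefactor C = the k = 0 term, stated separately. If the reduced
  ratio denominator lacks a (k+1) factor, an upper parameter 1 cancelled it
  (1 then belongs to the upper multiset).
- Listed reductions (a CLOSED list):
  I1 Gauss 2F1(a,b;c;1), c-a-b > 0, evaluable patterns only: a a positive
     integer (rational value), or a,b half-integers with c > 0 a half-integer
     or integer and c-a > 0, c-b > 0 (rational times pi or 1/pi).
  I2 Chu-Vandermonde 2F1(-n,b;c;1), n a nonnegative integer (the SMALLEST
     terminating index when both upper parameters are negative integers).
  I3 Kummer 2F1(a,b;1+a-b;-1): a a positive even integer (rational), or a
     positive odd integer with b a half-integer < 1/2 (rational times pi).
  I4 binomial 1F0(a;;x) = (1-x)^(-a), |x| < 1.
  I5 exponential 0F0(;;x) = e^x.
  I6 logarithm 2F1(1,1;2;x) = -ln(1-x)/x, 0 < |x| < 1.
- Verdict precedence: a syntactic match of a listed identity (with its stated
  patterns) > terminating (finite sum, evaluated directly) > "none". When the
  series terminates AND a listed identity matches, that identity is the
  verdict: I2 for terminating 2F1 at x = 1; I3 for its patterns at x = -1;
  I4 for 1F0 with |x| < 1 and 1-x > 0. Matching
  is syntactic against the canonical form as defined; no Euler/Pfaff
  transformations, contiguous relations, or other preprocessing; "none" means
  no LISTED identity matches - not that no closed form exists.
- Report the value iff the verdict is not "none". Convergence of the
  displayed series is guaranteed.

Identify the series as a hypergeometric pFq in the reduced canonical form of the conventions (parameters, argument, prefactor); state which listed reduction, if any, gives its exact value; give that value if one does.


Prefactor 5/11, argument 1/7: 1F0 with upper {5/6} over lower {-}. Verdict: binomial (I4) matches (the 1F0 binomial series: exponent -5/6, x = 1/7). Exact value: (5/11) * (6/7)^(-5/6).

Structural cue: t_0 = 5/11 here, and the factor k + 2/3 cancels (top and bottom), leaving C = 5/11, x = 1/7.
Term ratio: r(k) = (1/7) * (k+5/6) / [(k+1)] - rational in k. x = (1/7); t_0 = 5/11; negate the roots.


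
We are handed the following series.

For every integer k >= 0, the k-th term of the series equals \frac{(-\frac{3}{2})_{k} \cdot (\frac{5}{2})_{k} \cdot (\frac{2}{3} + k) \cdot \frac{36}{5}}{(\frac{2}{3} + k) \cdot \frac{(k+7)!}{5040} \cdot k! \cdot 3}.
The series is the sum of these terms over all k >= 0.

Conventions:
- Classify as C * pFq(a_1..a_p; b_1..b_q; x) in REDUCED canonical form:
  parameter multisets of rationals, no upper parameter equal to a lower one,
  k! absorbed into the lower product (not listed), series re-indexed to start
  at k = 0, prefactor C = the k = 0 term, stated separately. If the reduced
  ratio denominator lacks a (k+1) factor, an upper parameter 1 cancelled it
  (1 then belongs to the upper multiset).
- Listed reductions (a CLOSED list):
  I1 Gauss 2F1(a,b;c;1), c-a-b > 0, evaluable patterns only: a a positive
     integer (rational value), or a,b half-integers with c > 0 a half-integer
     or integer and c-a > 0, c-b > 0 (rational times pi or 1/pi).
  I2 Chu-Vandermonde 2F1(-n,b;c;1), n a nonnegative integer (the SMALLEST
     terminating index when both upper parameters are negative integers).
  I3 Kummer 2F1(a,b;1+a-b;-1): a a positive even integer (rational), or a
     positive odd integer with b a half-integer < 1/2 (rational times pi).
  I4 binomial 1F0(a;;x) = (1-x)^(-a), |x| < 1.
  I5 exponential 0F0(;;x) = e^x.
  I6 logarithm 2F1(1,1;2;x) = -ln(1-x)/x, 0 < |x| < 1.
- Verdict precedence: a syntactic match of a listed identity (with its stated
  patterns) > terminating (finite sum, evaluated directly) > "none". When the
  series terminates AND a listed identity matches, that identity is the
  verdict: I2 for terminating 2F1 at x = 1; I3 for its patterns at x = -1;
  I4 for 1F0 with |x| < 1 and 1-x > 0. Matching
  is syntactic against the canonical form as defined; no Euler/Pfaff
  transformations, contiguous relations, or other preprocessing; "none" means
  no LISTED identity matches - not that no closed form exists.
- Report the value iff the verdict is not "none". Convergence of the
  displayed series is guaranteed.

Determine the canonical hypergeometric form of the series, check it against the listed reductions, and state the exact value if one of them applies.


With C = \frac{12}{5}: the canonical form is 2F1(-\frac{3}{2}, \frac{5}{2}; 8; 1). Verdict: Gauss's theorem I1 (half-integer case) applies (x = 1; upper {-\frac{3}{2}, \frac{5}{2}} half-integers, c = 8 in the evaluable pattern). Sum: \frac{16777216}{3828825} / \pi.

The tell: t_0 being \frac{12}{5}, the denominator's factorial ratio (C = 12/5) is a lower Pochhammer.
Adjacent-term ratio: r(k) = 1 * (k-\frac{3}{2}) (k+\frac{5}{2}) / [(k+8) (k+1)] - rational in k, leading ratio 1; with t_0 = \frac{12}{5}, classification follows.


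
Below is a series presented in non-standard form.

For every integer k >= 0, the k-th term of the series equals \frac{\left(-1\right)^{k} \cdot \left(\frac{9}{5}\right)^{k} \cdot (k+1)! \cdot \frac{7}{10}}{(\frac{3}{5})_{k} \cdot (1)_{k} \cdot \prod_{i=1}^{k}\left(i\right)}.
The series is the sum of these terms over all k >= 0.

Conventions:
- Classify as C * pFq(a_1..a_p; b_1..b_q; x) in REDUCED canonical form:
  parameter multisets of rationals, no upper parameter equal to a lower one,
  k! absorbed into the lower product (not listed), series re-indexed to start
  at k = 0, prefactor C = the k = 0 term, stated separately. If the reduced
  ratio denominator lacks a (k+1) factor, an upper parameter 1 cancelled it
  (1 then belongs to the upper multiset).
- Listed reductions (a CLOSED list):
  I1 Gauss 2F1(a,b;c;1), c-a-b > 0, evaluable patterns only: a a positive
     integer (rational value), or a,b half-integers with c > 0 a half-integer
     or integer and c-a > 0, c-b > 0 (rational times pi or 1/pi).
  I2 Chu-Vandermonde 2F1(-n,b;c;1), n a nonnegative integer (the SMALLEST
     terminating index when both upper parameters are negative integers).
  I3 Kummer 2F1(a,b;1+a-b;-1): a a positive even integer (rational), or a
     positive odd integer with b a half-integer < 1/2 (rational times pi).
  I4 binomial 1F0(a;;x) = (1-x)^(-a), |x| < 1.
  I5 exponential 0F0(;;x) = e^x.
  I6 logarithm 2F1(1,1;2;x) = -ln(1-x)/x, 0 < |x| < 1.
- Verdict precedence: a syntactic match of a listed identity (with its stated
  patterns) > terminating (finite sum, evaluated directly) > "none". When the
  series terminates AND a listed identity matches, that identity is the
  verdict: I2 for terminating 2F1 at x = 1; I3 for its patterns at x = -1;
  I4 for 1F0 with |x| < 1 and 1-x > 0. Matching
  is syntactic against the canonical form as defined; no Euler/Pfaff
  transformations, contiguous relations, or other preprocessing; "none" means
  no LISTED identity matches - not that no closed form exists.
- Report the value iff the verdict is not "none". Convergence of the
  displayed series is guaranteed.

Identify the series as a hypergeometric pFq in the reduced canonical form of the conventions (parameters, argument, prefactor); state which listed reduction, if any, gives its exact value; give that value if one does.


The series (x = -\frac{9}{5}) is 1F2: upper {2}, lower {\frac{3}{5}, 1}, prefactor \frac{7}{10}. Verdict: none (x = -\frac{9}{5}): each listed identity misses the multisets {2} ; {\frac{3}{5}, 1}.

First insight: t_0 being \frac{7}{10}, the (-1)^k factor (C = 7/10, x = -9/5) folds into the argument's sign.
Step ratio: r(k) = -\frac{9}{5} * (k+2) / [(k+\frac{3}{5}) (k+1) (k+1)] - rational in k. x = -\frac{9}{5}; t_0 = \frac{7}{10}; negate the roots.


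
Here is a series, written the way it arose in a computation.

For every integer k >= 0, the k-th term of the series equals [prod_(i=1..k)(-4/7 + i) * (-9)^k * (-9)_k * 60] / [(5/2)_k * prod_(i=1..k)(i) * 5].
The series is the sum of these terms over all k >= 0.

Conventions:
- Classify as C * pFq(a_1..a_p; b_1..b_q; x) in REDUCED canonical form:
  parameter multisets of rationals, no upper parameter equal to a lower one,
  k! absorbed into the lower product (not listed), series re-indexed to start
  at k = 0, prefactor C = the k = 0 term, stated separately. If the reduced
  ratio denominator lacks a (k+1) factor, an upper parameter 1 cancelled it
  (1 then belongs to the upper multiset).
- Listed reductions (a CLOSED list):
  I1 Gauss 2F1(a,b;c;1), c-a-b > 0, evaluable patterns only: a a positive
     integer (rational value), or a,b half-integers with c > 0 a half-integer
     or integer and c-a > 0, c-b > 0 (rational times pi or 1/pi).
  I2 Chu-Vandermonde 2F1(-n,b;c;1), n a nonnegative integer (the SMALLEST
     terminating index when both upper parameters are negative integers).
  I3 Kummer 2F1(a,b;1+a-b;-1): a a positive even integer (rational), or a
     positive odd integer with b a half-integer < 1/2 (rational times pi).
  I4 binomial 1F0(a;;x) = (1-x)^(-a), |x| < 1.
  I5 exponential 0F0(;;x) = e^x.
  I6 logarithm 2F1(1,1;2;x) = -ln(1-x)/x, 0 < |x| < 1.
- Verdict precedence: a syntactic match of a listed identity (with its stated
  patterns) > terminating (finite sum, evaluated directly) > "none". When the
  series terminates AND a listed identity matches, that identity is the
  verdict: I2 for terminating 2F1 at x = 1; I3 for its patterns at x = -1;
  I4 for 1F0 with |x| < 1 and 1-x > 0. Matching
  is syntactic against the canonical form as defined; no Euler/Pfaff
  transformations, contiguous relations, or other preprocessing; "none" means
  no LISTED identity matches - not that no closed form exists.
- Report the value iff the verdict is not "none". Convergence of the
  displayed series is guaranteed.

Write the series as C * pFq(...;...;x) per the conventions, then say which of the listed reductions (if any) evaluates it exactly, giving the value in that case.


This is 12 * 2F1(-9, 3/7; 5/2; -9) in reduced canonical form. Verdict: terminating. With -9 upstairs the series is a 10-term polynomial sum; evaluated term by term. Sum: 118182428162832216468/1413788621245.

Structural cue: from the first term 12: the running product (C = 12, x = -9) telescopes to a rising factorial.
Term ratio: r(k) = (-9) * (k-9) (k+3/7) / [(k+5/2) (k+1)] - poly over poly, x = (-9) from leading terms; C = 12 at k = 0.


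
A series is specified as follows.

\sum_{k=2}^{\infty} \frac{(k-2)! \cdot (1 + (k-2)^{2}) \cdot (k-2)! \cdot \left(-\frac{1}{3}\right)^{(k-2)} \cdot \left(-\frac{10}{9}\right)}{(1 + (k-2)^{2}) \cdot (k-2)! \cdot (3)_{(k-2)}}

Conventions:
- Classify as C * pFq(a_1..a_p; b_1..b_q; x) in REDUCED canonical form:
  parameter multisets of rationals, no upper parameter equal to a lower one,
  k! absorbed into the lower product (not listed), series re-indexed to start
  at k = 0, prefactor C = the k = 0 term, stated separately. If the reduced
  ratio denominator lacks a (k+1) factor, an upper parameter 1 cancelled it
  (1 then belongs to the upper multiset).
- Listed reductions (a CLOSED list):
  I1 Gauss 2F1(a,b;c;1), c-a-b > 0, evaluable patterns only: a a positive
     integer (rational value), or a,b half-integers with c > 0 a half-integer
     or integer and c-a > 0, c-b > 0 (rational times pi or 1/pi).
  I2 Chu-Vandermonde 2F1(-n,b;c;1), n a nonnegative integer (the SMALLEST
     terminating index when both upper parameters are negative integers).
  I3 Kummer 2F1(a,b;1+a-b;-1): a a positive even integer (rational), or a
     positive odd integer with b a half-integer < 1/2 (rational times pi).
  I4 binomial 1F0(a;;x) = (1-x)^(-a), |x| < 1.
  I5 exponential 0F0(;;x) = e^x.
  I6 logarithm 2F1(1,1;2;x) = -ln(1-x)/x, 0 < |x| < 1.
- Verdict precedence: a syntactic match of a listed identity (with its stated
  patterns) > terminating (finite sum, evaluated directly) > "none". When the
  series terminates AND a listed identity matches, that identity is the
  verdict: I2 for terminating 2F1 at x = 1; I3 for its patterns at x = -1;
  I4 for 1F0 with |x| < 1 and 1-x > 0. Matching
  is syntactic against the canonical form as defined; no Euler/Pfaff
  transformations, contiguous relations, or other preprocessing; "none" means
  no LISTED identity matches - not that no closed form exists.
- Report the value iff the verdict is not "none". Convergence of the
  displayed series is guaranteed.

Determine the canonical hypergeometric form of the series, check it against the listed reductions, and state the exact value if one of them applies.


Classification (C = -\frac{10}{9}): 2F1 with upper {1, 1}, lower {3}, argument x = -\frac{1}{3}. Verdict: none - at argument -\frac{1}{3} the multisets {1, 1} ; {3} match no listed identity.

Structural cue: t_0 = -\frac{10}{9} here, and the factorial ratio (C = -10/9) (k+a-1)!/(a-1)! is a rising factorial (a)_k.
Consecutive-term ratio: r(k) = -\frac{1}{3} * (k+1) (k+1) / [(k+3) (k+1)] - poly over poly, x = -\frac{1}{3} from leading terms; C = -\frac{10}{9} at k = 0.


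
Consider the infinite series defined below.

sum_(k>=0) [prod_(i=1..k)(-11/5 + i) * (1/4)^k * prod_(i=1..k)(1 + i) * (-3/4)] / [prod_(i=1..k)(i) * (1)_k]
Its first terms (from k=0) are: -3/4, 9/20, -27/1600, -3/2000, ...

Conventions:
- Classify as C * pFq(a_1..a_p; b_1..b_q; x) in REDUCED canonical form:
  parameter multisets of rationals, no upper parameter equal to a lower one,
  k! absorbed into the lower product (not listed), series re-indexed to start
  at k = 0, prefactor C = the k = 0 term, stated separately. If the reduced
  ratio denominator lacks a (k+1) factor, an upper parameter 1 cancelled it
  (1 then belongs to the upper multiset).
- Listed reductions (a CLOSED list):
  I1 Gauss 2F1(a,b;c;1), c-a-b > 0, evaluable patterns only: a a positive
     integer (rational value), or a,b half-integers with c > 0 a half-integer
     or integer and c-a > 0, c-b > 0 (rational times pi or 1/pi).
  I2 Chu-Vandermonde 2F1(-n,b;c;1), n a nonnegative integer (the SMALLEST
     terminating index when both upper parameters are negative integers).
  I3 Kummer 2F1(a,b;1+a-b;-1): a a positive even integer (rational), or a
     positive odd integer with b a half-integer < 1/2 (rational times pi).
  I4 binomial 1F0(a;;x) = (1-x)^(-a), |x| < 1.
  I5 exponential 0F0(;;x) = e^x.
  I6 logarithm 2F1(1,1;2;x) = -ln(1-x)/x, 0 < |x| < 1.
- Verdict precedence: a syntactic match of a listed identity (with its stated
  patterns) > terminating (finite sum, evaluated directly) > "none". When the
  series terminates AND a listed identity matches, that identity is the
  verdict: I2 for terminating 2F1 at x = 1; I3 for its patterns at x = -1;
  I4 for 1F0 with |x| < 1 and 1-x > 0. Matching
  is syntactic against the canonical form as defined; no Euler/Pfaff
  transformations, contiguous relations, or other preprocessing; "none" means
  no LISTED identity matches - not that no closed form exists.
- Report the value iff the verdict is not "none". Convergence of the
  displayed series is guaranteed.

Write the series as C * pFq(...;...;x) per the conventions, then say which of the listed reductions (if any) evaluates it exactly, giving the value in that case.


Key observation: from the first term -3/4: the running product (prefactor -3/4) telescopes to a rising factorial.
Step ratio: r(k) = (1/4) * (k-6/5) (k+2) / [(k+1) (k+1)] - rational in k, leading ratio (1/4); with t_0 = -3/4, classification follows.

Reduced: x = 1/4, 2F1, upper = {-6/5, 2}, lower = {1}, C = -3/4. Verdict: none. A 2F1 with upper {-6/5, 2} fits none of I1-I6 at x = 1/4; the sum runs forever.


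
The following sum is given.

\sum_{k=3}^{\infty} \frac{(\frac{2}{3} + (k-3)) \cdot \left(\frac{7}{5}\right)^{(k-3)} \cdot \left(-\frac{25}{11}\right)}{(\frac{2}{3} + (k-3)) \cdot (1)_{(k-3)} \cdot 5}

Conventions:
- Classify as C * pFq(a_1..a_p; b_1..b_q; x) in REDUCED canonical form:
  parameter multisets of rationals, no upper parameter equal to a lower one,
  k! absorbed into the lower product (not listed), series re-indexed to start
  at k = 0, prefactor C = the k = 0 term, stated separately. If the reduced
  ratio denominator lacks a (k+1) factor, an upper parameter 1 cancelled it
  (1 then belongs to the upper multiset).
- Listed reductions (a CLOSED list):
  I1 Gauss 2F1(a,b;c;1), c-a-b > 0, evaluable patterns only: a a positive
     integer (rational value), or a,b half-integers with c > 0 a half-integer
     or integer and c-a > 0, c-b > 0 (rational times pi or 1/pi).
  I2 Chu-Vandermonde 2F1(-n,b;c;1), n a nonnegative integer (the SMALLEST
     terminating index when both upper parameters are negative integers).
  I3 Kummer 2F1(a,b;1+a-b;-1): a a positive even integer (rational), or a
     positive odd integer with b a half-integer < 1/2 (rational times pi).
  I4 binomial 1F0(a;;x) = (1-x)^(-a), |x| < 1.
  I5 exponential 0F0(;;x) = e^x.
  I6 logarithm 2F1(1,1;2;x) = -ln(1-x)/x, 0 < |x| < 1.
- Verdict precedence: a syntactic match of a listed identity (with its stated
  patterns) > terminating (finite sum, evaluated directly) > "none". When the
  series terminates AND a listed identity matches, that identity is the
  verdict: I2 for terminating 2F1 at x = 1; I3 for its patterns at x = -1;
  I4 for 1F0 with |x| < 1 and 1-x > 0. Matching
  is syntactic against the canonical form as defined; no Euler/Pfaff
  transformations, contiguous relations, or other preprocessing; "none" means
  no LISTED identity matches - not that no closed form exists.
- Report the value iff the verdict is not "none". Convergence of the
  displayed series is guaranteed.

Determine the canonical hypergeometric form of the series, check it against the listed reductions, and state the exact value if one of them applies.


At argument \frac{7}{5}: a 0F0 with upper {-}, lower {-}, scaled by C = -\frac{5}{11}. Verdict: the I5 exponential reduction applies (the 0F0 exponential series at x = \frac{7}{5}). Exact value: \left(-\frac{5}{11}\right) \cdot e^{\frac{7}{5}}.

Key step: t_0 being -\frac{5}{11}, (1)_k (C = -5/11) is k! itself.
Step ratio: r(k) = \frac{7}{5} * 1 / [(k+1)] - poly over poly, x = \frac{7}{5} from leading terms; C = -\frac{5}{11} at k = 0.


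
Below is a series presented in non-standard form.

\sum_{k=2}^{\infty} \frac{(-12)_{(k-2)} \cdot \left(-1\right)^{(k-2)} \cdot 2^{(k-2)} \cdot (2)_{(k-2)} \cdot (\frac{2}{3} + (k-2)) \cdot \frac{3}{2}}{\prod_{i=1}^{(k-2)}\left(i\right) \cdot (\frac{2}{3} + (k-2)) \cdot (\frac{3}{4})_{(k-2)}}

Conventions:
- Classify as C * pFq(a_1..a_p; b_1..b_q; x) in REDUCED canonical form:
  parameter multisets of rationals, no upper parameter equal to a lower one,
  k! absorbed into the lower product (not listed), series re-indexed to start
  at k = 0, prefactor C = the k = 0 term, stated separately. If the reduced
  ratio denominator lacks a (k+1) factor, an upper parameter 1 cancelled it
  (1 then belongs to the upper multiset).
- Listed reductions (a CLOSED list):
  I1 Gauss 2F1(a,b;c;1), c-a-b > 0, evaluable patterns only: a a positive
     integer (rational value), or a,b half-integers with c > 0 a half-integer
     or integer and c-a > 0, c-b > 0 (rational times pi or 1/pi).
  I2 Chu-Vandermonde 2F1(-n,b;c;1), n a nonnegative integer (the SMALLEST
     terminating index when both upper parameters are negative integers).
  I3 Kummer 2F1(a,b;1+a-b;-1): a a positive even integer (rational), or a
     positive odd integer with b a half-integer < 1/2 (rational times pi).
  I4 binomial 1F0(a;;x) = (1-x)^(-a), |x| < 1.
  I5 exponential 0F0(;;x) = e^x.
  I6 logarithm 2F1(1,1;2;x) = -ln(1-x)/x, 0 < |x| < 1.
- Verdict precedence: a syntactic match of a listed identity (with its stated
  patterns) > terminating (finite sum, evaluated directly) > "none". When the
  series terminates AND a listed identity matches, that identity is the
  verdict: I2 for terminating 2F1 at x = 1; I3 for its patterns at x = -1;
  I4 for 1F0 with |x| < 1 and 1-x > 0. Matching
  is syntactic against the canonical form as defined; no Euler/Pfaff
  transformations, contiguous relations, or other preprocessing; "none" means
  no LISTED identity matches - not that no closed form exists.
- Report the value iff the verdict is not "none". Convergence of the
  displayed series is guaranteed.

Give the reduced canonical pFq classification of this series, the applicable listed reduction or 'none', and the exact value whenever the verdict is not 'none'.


With C = \frac{3}{2}: the canonical form is 2F1(-12, 2; \frac{3}{4}; -2). Verdict: terminating - no listed pattern fits, but -12 in the upper list cuts the series at k = 12; direct evaluation. Hence: \frac{74937180078135399}{4982884634}.

Key observation: from the first term \frac{3}{2}: the (-1)^k factor (C = 3/2, x = -2) folds into the argument's sign.
Step ratio: r(k) = -2 * (k-12) (k+2) / [(k+\frac{3}{4}) (k+1)] - poly over poly, x = -2 from leading terms; C = \frac{3}{2} at k = 0.


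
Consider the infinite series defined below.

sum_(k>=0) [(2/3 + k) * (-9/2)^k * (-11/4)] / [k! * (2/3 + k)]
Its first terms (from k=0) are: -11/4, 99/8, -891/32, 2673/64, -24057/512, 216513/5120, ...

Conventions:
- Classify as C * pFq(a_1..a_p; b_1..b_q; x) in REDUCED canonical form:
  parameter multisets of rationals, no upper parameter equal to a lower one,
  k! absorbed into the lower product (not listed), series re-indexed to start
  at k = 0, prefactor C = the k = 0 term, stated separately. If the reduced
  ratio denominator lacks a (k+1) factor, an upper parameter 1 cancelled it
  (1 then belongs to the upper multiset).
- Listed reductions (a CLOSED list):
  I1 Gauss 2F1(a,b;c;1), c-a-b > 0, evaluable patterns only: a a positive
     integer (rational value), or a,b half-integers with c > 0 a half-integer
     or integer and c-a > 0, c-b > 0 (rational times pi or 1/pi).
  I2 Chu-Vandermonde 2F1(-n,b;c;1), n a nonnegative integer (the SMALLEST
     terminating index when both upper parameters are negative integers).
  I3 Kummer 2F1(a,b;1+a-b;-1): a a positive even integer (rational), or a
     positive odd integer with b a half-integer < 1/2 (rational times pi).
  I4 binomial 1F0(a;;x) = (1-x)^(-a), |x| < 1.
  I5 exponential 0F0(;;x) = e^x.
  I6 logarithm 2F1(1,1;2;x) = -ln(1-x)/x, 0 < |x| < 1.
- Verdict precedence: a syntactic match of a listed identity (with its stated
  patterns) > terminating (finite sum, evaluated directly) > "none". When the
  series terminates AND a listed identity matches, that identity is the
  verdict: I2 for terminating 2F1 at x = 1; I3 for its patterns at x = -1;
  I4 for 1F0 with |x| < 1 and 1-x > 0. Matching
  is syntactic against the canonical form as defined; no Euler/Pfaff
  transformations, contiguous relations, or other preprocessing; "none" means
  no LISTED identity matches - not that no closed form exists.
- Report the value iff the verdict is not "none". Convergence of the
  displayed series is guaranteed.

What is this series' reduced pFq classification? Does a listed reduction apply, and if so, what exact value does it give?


Prefactor -11/4, argument -9/2: 0F0 with upper {-} over lower {-}. Verdict at x = -9/2: the exponential series (I5) matches (the 0F0 exponential series at x = -9/2). Its exact value is (-11/4) * e^(-9/2).

First insight: t_0 = -11/4 here, and k + 2/3 divides numerator and denominator alike; C = -11/4, x = -9/2 after cancelling.
Consecutive-term ratio: r(k) = (-9/2) * 1 / [(k+1)] ; factor over Q: parameters, x = (-9/2), and C = -11/4.


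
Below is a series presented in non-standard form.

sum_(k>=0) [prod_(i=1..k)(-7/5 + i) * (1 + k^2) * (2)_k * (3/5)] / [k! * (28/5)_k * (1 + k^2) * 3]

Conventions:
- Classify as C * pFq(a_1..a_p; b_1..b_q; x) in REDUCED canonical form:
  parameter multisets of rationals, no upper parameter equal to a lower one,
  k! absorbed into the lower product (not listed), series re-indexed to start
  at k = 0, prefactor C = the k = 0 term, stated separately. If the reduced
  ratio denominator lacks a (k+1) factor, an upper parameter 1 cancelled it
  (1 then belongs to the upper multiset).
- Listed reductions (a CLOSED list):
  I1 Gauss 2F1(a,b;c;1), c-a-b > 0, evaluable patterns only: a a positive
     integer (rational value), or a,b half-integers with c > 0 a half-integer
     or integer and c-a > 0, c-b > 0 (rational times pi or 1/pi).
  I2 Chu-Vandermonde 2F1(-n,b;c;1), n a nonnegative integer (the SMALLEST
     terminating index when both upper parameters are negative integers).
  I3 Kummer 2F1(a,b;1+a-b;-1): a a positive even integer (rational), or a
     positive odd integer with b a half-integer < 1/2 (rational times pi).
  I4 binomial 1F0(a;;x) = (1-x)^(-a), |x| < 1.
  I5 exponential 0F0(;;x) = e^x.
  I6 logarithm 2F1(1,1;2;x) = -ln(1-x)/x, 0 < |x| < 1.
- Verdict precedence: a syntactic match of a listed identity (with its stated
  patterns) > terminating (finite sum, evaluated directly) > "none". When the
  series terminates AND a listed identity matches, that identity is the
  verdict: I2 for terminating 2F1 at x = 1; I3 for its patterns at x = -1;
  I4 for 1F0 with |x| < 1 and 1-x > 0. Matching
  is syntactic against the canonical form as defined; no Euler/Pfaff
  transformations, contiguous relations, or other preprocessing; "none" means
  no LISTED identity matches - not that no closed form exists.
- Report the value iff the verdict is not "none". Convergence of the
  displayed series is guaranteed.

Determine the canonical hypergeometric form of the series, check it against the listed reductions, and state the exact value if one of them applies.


Reduced: x = 1, 2F1, upper = {-2/5, 2}, lower = {28/5}, C = 1/5. Verdict at x = 1: the Gauss summation I1 matches (x = 1: the Gamma ratio telescopes since c-a-b = 4 > 0 and a = 2 in Z>0). Sum: 207/1250.

Key observation: with t_0 = 1/5, k^2 + 1 divides numerator and denominator alike; prefactor 1/5 after cancelling.
Consecutive-term ratio: r(k) = 1 * (k-2/5) (k+2) / [(k+28/5) (k+1)] - rational in k. x = 1; t_0 = 1/5; negate the roots.


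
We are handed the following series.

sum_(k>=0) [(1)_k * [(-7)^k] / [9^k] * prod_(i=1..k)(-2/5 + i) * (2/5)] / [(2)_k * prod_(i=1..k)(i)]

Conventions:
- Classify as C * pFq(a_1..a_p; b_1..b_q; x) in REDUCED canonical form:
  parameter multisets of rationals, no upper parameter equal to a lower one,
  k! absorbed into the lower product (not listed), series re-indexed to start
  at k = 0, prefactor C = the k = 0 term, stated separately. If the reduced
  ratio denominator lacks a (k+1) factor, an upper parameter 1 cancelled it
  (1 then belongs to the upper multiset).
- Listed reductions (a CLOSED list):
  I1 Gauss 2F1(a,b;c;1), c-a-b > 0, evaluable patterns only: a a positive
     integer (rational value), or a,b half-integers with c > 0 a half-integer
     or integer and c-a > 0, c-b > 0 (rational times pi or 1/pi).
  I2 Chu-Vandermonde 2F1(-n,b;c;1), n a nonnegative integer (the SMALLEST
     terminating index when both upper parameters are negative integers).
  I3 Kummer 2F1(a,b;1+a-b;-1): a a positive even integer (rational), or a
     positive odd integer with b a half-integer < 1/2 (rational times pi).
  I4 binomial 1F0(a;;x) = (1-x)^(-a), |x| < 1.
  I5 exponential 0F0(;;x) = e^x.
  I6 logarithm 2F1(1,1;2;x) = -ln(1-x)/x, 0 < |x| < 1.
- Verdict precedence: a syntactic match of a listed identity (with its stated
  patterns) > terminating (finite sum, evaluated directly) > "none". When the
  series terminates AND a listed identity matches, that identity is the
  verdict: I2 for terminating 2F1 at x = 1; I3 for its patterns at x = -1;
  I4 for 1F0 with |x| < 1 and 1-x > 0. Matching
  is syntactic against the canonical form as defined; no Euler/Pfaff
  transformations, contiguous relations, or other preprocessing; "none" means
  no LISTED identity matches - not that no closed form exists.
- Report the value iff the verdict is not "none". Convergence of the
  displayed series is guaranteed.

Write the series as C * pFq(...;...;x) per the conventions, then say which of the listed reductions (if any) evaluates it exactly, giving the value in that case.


x = -7/9 here; the reduced form reads 2F1, upper {3/5, 1}, lower {2}, C = 2/5. Verdict: none - this 2F1 at x = -7/9 matches no listed pattern, and upper {3/5, 1} holds no stopper.

The tell: t_0 being 2/5, the running product (prefactor 2/5) telescopes to a rising factorial.
Adjacent-term ratio: r(k) = (-7/9) * (k+3/5) (k+1) / [(k+2) (k+1)] ; factor over Q: parameters, x = (-7/9), and C = 2/5.


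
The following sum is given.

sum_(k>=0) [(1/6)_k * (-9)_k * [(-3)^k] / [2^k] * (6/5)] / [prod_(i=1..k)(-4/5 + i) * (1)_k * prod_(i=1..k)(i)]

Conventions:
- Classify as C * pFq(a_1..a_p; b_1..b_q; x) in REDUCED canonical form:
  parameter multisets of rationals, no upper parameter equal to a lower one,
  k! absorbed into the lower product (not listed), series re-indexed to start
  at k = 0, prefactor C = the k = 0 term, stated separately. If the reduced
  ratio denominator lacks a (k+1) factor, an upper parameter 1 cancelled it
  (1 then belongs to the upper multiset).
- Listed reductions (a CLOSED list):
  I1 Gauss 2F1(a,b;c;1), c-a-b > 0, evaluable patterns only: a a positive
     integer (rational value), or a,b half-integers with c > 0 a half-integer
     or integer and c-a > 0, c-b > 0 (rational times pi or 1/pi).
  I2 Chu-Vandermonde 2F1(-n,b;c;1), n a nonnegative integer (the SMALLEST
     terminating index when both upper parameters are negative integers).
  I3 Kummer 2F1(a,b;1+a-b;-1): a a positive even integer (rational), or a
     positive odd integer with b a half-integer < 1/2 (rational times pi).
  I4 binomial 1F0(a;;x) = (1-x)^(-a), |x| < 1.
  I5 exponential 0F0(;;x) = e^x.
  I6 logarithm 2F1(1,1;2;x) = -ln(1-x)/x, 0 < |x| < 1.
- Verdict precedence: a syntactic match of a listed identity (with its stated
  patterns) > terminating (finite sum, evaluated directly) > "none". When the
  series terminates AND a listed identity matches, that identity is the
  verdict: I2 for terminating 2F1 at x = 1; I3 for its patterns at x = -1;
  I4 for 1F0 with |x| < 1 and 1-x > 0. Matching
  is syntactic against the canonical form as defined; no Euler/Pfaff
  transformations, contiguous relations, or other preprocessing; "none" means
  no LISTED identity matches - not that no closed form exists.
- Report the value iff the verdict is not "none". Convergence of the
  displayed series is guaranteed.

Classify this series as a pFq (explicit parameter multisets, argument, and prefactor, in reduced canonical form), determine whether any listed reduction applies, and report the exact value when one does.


At argument -3/2: a 2F2 with upper {-9, 1/6}, lower {1/5, 1}, scaled by C = 6/5. Verdict: terminating at k = 9: the factor (-9)_k kills every later term; summing the 10 survivors is exact. Its exact value is 2824641720093439447/21181425789173760.

First insight: x = (-3/2) and the product of the first k integers (C = 6/5) is k!.
Step ratio: r(k) = (-3/2) * (k-9) (k+1/6) / [(k+1/5) (k+1) (k+1)] - poly over poly, x = (-3/2) from leading terms; C = 6/5 at k = 0.


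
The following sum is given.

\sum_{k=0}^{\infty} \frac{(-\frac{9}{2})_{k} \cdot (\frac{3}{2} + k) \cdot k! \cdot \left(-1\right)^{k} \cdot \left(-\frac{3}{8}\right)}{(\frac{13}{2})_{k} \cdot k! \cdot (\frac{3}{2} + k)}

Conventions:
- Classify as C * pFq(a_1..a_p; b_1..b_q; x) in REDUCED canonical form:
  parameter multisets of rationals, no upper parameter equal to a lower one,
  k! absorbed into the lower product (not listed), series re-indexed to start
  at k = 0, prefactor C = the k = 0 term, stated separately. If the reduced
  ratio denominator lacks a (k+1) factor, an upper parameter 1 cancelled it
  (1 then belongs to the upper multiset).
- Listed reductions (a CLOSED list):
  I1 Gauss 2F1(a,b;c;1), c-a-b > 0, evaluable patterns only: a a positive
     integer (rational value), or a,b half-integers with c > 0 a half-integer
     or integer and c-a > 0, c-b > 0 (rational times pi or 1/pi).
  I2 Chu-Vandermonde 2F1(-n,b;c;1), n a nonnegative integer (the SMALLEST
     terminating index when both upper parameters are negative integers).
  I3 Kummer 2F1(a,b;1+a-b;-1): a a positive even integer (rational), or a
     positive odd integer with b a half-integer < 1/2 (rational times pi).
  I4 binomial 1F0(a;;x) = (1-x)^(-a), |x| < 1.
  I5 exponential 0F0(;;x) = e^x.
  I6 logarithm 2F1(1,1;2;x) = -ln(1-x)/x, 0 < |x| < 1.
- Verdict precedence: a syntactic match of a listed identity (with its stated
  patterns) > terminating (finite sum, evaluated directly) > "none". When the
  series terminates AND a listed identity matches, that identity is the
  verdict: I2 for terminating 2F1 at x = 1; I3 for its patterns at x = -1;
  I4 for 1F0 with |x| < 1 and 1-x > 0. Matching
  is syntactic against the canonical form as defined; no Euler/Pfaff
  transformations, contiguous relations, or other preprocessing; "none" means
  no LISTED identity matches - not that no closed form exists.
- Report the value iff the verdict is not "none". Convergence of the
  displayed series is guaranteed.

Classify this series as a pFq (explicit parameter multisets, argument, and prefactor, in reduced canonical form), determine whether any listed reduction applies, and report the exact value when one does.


This is -\frac{3}{8} * 2F1(-\frac{9}{2}, 1; \frac{13}{2}; -1) in reduced canonical form. Verdict: this is Kummer's theorem (I3) (x = -1; c = \frac{13}{2} equals 1+a-b for upper {-\frac{9}{2}, 1}: listed pattern). Exact value: \left(-\frac{2079}{8192}\right) \cdot \pi.

Key observation: x = -1 and k + 3/2 divides numerator and denominator alike; prefactor -3/8 after cancelling.
Step ratio: r(k) = -1 * (k-\frac{9}{2}) (k+1) / [(k+\frac{13}{2}) (k+1)] - rational in k. x = -1; t_0 = -\frac{3}{8}; negate the roots.


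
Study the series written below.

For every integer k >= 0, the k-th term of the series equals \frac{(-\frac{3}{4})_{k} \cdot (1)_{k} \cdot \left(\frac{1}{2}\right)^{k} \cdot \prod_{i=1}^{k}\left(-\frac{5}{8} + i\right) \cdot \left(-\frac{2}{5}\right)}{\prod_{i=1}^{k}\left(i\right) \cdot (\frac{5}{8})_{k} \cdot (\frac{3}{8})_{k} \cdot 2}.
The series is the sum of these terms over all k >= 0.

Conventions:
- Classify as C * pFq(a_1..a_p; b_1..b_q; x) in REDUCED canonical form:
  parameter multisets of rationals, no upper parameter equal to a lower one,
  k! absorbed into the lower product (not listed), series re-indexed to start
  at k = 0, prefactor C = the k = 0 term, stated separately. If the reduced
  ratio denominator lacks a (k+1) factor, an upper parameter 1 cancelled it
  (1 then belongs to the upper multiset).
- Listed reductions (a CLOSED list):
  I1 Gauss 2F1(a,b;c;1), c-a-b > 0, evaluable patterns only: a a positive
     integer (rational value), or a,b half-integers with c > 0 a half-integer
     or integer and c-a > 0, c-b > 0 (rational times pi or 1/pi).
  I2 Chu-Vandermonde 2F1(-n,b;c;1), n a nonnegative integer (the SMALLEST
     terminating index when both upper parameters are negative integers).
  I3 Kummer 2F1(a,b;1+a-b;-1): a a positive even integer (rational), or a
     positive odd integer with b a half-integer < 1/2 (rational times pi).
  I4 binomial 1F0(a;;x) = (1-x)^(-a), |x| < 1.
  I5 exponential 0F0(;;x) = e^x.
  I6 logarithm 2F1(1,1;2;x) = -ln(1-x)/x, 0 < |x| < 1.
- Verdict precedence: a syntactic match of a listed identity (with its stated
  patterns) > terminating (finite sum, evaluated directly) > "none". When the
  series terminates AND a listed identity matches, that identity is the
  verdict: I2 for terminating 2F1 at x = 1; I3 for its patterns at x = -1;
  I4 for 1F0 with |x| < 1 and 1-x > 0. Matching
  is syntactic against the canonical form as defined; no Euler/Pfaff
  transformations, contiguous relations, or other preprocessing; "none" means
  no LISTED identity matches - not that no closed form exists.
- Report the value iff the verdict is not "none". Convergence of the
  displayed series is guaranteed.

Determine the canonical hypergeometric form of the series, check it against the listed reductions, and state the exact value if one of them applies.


This is -\frac{1}{5} * 2F1(-\frac{3}{4}, 1; \frac{5}{8}; \frac{1}{2}) in reduced canonical form. Verdict: none - at argument \frac{1}{2} the multisets {-\frac{3}{4}, 1} ; {\frac{5}{8}} match no listed identity.

Structural cue: t_0 = -\frac{1}{5} here, and the parameter 3/8 appears in both the upper and lower lists and cancels.
Consecutive-term ratio: r(k) = \frac{1}{2} * (k-\frac{3}{4}) (k+1) / [(k+\frac{5}{8}) (k+1)] - rational in k. x = \frac{1}{2}; t_0 = -\frac{1}{5}; negate the roots.


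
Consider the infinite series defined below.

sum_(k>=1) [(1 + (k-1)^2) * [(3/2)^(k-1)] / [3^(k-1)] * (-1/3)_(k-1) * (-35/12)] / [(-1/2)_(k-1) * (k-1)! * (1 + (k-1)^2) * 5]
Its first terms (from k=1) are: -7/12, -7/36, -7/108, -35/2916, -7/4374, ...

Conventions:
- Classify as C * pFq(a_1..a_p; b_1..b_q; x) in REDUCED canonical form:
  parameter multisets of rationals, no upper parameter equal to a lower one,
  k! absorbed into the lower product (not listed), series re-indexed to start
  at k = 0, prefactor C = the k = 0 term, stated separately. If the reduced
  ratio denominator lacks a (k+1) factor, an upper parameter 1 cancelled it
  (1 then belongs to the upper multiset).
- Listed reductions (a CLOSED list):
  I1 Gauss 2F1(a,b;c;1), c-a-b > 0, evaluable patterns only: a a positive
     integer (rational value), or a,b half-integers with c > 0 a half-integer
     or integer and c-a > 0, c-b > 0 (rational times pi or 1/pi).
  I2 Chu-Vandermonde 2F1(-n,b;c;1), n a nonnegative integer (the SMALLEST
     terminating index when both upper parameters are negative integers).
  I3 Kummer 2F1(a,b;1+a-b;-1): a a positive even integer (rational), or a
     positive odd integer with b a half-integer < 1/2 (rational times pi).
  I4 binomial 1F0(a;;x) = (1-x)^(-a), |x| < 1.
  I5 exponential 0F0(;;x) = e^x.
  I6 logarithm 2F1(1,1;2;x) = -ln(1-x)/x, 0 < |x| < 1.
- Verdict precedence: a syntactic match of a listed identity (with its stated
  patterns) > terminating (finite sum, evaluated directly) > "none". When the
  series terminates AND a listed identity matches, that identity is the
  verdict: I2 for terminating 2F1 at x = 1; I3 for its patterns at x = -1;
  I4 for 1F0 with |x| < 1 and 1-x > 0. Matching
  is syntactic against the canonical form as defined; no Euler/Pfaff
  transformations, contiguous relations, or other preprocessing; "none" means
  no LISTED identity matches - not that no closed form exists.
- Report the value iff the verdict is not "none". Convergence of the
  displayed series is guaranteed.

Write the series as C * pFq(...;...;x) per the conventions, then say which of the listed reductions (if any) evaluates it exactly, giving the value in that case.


The tell: t_0 being -7/12, striking the common factor k^2 + 1 reduces the term (C = -7/12).
Step ratio: r(k) = (1/2) * (k-1/3) / [(k-1/2) (k+1)] - rational in k. x = (1/2); t_0 = -7/12; negate the roots.

With C = -7/12: the canonical form is 1F1(-1/3; -1/2; 1/2). Verdict: none - at argument 1/2 the multisets {-1/3} ; {-1/2} match no listed identity.
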